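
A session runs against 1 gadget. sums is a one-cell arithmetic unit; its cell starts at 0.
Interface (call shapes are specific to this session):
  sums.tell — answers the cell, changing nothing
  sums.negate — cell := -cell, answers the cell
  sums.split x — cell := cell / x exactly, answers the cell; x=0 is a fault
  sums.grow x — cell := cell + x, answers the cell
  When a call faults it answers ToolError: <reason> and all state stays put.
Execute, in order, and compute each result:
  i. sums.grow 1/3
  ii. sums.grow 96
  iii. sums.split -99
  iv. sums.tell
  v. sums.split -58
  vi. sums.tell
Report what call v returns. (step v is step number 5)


Step: grow[x='1/3']
Result: 1/3
Step: grow[x='96']
Result: 289/3
Step: split[x='-99']
Result: -289/297
Step: tell[]
Result: -289/297
Step: split[x='-58']
Result: 289/17226
Step: tell[]
Result: 289/17226

Answer: 289/17226


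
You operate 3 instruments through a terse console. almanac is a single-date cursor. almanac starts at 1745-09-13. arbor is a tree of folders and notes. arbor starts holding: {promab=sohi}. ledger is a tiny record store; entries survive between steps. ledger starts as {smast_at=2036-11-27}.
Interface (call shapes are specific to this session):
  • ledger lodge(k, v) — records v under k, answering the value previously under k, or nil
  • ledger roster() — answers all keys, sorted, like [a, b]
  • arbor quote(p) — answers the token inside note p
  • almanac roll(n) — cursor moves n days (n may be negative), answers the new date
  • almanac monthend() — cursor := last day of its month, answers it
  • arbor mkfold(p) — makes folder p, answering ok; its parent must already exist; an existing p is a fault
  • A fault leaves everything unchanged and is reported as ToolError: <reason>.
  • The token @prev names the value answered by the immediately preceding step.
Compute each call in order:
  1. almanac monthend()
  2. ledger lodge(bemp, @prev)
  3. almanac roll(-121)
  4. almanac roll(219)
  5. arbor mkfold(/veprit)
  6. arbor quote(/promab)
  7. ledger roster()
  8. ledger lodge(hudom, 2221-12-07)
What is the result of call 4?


Act: almanac monthend[]
Obs: 1745-09-30
Act: ledger lodge[k=bemp; v=@prev]
Obs: nil
Act: almanac roll[n=-121]
Obs: 1745-06-01
Act: almanac roll[n=219]
Obs: 1746-01-06
Act: arbor mkfold[p=/veprit]
Obs: ok
Act: arbor quote[p=/promab]
Obs: sohi
Act: ledger roster[]
Obs: [bemp, smast_at]
Act: ledger lodge[k=hudom; v=2221-12-07]
Obs: nil

Answer: 1746-01-06


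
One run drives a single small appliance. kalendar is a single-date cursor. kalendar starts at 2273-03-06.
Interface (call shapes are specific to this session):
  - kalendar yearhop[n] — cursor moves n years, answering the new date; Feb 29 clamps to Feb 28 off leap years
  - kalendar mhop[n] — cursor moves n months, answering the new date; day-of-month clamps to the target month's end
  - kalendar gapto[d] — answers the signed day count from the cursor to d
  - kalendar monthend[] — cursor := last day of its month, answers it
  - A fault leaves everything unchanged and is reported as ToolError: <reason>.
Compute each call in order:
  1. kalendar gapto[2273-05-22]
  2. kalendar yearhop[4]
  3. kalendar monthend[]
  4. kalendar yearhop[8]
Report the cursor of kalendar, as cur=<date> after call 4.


Answer: cur=2285-03-31

Derivation:
~$ kalendar gapto 2273-05-22
[out] 77
~$ kalendar yearhop 4
[out] 2277-03-06
~$ kalendar monthend
[out] 2277-03-31
~$ kalendar yearhop 8
[out] 2285-03-31


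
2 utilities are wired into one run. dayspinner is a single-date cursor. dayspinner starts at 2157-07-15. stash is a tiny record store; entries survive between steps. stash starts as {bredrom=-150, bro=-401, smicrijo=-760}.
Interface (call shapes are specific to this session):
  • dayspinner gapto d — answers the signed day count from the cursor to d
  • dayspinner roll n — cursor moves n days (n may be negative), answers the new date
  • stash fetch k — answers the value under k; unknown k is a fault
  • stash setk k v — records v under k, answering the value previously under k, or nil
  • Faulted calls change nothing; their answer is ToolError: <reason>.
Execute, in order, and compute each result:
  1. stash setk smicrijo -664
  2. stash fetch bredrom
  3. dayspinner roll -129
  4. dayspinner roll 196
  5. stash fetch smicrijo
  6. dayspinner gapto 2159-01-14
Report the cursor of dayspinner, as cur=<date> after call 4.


Answer: cur=2157-09-20

Derivation:
-- stash setk(k=smicrijo, v=-664) => -760
-- stash fetch(k=bredrom) => -150
-- dayspinner roll(n=-129) => 2157-03-08
-- dayspinner roll(n=196) => 2157-09-20
-- stash fetch(k=smicrijo) => -664
-- dayspinner gapto(d=2159-01-14) => 481


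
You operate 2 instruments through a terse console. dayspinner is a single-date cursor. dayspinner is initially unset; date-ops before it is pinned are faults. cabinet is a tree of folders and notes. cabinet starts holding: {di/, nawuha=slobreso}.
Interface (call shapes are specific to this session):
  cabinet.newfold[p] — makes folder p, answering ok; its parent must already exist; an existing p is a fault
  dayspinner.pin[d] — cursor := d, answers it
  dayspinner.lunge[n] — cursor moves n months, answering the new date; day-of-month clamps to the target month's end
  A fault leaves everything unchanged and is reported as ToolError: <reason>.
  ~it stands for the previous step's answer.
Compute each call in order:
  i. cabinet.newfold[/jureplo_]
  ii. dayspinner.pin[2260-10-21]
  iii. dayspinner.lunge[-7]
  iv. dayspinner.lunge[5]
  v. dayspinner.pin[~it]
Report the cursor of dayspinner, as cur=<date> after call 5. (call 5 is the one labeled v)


Answer: cur=2260-08-21

Derivation:
Do: newfold[p: /jureplo_]
See: ok
Do: pin[d: 2260-10-21]
See: 2260-10-21
Do: lunge[n: -7]
See: 2260-03-21
Do: lunge[n: 5]
See: 2260-08-21
Do: pin[d: ~it]
See: 2260-08-21


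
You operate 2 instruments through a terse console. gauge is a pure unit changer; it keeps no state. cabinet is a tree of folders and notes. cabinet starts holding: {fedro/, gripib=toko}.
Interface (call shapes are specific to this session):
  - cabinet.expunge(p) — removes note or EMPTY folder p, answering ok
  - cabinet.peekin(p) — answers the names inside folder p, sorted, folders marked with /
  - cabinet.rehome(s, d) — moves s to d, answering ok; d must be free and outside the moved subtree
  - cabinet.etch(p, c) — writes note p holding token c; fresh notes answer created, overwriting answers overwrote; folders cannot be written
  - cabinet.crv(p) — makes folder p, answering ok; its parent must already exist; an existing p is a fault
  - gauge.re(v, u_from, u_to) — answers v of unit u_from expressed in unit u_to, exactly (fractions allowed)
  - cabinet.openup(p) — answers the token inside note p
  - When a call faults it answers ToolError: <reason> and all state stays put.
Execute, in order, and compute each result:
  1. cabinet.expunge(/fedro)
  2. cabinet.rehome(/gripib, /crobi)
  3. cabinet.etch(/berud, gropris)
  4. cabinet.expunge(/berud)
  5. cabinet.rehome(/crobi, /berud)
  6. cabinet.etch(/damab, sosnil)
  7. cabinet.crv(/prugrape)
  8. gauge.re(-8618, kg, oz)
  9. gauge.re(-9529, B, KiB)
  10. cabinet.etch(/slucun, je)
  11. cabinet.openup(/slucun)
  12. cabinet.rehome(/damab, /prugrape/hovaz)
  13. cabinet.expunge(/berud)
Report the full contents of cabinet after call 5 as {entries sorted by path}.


Answer: {berud=toko}

Derivation:
-> cabinet.expunge(p: /fedro)
<- ok
-> cabinet.rehome(s: /gripib, d: /crobi)
<- ok
-> cabinet.etch(p: /berud, c: gropris)
<- created
-> cabinet.expunge(p: /berud)
<- ok
-> cabinet.rehome(s: /crobi, d: /berud)
<- ok
-> cabinet.etch(p: /damab, c: sosnil)
<- created
-> cabinet.crv(p: /prugrape)
<- ok
-> gauge.re(v: -8618, u_from: kg, u_to: oz)
<- -13788800000000/45359237
-> gauge.re(v: -9529, u_from: B, u_to: KiB)
<- -9529/1024
-> cabinet.etch(p: /slucun, c: je)
<- created
-> cabinet.openup(p: /slucun)
<- je
-> cabinet.rehome(s: /damab, d: /prugrape/hovaz)
<- ok
-> cabinet.expunge(p: /berud)
<- ok


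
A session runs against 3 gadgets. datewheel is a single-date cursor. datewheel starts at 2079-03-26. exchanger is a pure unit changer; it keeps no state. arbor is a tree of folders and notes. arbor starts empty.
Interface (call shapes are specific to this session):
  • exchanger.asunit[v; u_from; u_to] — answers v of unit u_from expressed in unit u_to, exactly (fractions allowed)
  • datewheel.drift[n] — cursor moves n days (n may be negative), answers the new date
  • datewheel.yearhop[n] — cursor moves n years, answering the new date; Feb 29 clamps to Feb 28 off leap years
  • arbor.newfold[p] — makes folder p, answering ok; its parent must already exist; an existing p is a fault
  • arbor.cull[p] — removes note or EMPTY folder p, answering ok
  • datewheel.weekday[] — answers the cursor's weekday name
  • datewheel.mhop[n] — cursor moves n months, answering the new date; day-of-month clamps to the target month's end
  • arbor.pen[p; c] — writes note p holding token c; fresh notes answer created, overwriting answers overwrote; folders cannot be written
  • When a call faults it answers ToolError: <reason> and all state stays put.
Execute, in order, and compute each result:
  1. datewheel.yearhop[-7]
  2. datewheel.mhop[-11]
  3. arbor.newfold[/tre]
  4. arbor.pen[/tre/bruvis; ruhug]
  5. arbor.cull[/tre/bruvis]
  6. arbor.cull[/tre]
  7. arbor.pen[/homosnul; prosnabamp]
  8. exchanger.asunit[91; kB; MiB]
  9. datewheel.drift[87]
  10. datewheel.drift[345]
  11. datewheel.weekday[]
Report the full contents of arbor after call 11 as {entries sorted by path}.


-- 1. datewheel.yearhop(n→-7) ~> 2072-03-26
-- 2. datewheel.mhop(n→-11) ~> 2071-04-26
-- 3. arbor.newfold(p→/tre) ~> ok
-- 4. arbor.pen(p→/tre/bruvis, c→ruhug) ~> created
-- 5. arbor.cull(p→/tre/bruvis) ~> ok
-- 6. arbor.cull(p→/tre) ~> ok
-- 7. arbor.pen(p→/homosnul, c→prosnabamp) ~> created
-- 8. exchanger.asunit(v→91, u_from→kB, u_to→MiB) ~> 11375/131072
-- 9. datewheel.drift(n→87) ~> 2071-07-22
-- 10. datewheel.drift(n→345) ~> 2072-07-01
-- 11. datewheel.weekday() ~> Friday

Answer: {homosnul=prosnabamp}


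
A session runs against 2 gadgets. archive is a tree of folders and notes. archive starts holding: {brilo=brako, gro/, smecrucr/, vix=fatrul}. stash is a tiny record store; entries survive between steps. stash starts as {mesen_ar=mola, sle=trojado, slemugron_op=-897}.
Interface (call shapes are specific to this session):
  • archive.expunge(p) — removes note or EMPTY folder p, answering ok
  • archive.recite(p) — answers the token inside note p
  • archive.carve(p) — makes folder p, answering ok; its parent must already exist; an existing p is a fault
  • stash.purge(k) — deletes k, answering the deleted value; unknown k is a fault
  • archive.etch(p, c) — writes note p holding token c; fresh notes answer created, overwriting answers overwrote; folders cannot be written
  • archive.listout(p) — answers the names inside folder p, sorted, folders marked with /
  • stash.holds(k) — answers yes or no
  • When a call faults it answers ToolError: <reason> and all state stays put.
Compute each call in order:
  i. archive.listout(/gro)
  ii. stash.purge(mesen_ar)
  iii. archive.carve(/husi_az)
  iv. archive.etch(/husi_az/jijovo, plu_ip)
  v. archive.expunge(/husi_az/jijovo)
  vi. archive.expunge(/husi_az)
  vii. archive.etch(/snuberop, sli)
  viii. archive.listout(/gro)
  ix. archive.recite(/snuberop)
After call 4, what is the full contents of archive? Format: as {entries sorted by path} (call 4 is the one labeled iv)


Answer: {brilo=brako, gro/, husi_az/, husi_az/jijovo=plu_ip, smecrucr/, vix=fatrul}

Derivation:
==> listout(p=/gro)
<== []
==> purge(k=mesen_ar)
<== mola
==> carve(p=/husi_az)
<== ok
==> etch(p=/husi_az/jijovo, c=plu_ip)
<== created
==> expunge(p=/husi_az/jijovo)
<== ok
==> expunge(p=/husi_az)
<== ok
==> etch(p=/snuberop, c=sli)
<== created
==> listout(p=/gro)
<== []
==> recite(p=/snuberop)
<== sli


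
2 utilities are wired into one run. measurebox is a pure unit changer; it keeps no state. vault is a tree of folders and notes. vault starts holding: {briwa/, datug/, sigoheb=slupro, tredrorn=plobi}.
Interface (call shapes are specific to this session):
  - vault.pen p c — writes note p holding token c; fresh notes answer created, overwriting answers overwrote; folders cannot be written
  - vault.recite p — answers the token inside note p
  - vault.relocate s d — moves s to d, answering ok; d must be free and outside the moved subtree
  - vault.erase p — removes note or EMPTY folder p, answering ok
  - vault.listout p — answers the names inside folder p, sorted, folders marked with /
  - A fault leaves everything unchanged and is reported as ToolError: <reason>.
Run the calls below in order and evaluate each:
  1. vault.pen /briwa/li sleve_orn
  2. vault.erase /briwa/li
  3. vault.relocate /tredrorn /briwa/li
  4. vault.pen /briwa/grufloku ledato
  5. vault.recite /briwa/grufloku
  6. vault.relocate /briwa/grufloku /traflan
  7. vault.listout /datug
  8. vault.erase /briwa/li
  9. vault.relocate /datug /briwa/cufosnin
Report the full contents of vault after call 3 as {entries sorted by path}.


Answer: {briwa/, briwa/li=plobi, datug/, sigoheb=slupro}

Derivation:
% vault.pen(p→/briwa/li, c→sleve_orn) -> created
% vault.erase(p→/briwa/li) -> ok
% vault.relocate(s→/tredrorn, d→/briwa/li) -> ok
% vault.pen(p→/briwa/grufloku, c→ledato) -> created
% vault.recite(p→/briwa/grufloku) -> ledato
% vault.relocate(s→/briwa/grufloku, d→/traflan) -> ok
% vault.listout(p→/datug) -> []
% vault.erase(p→/briwa/li) -> ok
% vault.relocate(s→/datug, d→/briwa/cufosnin) -> ok


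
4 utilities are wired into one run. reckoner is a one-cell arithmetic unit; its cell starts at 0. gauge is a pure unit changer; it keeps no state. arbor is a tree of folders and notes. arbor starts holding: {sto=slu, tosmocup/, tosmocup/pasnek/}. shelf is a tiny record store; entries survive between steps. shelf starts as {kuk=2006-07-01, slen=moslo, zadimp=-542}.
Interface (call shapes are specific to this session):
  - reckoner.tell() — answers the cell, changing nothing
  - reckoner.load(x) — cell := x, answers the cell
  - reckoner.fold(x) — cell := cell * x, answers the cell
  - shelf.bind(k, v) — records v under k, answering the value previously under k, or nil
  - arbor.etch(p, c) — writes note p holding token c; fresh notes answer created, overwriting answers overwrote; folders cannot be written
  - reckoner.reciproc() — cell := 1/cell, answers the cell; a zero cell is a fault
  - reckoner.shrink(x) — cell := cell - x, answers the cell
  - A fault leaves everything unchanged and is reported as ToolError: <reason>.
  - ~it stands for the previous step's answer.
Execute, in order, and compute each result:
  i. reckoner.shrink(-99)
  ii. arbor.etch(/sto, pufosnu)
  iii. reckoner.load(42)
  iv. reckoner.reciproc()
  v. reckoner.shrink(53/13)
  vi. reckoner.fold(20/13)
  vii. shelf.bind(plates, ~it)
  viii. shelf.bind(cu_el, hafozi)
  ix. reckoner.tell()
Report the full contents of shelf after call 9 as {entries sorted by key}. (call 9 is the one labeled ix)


I call reckoner.shrink on x: -99, — result: 99.
I use arbor.etch on p: /sto, c: pufosnu, and see overwrote.
Invoking reckoner.load on x: 42, → 42.
Calling reckoner.reciproc(), giving 1/42.
I invoke reckoner.shrink on x: 53/13, and see -2213/546.
I run reckoner.fold on x: 20/13, and see -22130/3549.
Invoking shelf.bind on k: plates, v: ~it, and see nil.
Then shelf.bind on k: cu_el, v: hafozi, — result: nil.
I try reckoner.tell, giving -22130/3549.

Answer: {cu_el=hafozi, kuk=2006-07-01, plates=-22130/3549, slen=moslo, zadimp=-542}


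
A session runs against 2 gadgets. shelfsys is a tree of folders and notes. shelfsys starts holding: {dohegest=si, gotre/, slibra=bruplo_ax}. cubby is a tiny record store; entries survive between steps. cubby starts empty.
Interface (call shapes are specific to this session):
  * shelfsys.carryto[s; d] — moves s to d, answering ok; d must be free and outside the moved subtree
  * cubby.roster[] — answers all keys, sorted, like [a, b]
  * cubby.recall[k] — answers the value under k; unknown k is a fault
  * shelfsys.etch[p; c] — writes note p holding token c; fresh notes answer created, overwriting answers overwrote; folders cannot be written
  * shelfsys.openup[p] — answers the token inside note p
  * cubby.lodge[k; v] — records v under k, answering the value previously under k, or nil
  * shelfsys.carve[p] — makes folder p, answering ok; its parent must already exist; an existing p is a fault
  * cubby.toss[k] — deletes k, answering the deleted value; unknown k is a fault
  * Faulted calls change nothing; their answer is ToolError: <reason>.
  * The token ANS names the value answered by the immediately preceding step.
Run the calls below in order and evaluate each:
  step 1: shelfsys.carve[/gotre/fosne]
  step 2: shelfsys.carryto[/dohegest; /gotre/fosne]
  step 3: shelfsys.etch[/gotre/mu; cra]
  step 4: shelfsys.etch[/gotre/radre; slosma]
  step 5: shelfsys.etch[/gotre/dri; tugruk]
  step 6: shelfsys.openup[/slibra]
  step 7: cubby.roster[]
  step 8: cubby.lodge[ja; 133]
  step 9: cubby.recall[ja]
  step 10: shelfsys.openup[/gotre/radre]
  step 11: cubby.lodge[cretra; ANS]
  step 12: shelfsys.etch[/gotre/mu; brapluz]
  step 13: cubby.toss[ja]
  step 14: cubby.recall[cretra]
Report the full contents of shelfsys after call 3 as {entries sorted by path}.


Answer: {dohegest=si, gotre/, gotre/fosne/, gotre/mu=cra, slibra=bruplo_ax}

Derivation:
> shelfsys.carve p→/gotre/fosne
[out] ok
> shelfsys.carryto s→/dohegest d→/gotre/fosne
[out] ToolError: exists
> shelfsys.etch p→/gotre/mu c→cra
[out] created
> shelfsys.etch p→/gotre/radre c→slosma
[out] created
> shelfsys.etch p→/gotre/dri c→tugruk
[out] created
> shelfsys.openup p→/slibra
[out] bruplo_ax
> cubby.roster
[out] []
> cubby.lodge k→ja v→133
[out] nil
> cubby.recall k→ja
[out] 133
> shelfsys.openup p→/gotre/radre
[out] slosma
> cubby.lodge k→cretra v→ANS
[out] nil
> shelfsys.etch p→/gotre/mu c→brapluz
[out] overwrote
> cubby.toss k→ja
[out] 133
> cubby.recall k→cretra
[out] slosma


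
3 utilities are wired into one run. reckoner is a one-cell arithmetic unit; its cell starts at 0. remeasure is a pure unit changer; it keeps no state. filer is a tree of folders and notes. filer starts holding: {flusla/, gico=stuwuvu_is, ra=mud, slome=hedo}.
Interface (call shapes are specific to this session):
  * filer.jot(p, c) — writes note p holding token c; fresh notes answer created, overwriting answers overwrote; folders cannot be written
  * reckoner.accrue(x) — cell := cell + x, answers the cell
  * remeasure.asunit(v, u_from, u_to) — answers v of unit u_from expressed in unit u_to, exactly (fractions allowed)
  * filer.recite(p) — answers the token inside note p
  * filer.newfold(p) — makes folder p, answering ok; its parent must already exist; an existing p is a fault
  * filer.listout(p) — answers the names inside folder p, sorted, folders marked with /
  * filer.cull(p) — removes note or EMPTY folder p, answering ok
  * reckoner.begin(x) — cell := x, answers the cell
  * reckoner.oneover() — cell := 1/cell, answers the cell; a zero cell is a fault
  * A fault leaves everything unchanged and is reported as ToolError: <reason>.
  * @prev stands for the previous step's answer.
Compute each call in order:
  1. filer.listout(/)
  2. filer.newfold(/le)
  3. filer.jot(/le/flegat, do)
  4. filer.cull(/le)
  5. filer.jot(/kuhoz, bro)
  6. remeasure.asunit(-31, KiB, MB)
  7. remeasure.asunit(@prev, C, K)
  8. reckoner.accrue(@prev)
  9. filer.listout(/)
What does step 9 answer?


·→ listout(p=/)
·← [flusla/, gico, ra, slome]
·→ newfold(p=/le)
·← ok
·→ jot(p=/le/flegat, c=do)
·← created
·→ cull(p=/le)
·← ToolError: not empty
·→ jot(p=/kuhoz, c=bro)
·← created
·→ asunit(v=-31, u_from=KiB, u_to=MB)
·← -496/15625
·→ asunit(v=@prev, u_from=C, u_to=K)
·← 17069891/62500
·→ accrue(x=@prev)
·← 17069891/62500
·→ listout(p=/)
·← [flusla/, gico, kuhoz, le/, ra, slome]

Answer: [flusla/, gico, kuhoz, le/, ra, slome]


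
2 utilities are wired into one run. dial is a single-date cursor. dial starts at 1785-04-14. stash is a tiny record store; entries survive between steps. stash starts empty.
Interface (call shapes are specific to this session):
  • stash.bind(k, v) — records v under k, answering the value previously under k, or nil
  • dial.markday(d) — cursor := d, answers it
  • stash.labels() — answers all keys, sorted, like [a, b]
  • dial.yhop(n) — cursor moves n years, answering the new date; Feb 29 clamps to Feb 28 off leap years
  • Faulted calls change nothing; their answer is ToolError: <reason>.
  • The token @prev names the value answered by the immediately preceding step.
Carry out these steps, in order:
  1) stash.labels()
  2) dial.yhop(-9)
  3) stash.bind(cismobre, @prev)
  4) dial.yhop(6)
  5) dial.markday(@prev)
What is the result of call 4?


-- 1. labels() : []
-- 2. yhop(n=-9) : 1776-04-14
-- 3. bind(k=cismobre, v=@prev) : nil
-- 4. yhop(n=6) : 1782-04-14
-- 5. markday(d=@prev) : 1782-04-14

Answer: 1782-04-14


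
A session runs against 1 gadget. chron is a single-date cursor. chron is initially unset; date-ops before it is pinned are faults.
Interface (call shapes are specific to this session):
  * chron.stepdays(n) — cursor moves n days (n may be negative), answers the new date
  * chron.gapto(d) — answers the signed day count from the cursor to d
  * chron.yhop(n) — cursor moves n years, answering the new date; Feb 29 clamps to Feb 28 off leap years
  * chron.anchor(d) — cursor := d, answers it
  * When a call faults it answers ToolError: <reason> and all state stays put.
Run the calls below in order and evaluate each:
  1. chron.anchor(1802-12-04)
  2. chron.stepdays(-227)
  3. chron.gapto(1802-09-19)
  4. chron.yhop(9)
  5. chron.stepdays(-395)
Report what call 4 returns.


Answer: 1811-04-21

Derivation:
CALL chron.anchor[d→1802-12-04]
RET  1802-12-04
CALL chron.stepdays[n→-227]
RET  1802-04-21
CALL chron.gapto[d→1802-09-19]
RET  151
CALL chron.yhop[n→9]
RET  1811-04-21
CALL chron.stepdays[n→-395]
RET  1810-03-22


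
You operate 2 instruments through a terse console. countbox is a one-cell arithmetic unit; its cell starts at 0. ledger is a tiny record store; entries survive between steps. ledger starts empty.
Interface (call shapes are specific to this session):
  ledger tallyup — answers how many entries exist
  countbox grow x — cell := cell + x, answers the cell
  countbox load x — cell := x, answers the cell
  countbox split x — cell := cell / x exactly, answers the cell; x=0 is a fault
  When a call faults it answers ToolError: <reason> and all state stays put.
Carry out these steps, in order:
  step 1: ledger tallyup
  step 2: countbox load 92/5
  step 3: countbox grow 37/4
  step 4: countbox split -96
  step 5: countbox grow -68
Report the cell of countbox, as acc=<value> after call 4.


Answer: acc=-553/1920

Derivation:
→ ledger tallyup()
← 0
→ countbox load(92/5)
← 92/5
→ countbox grow(37/4)
← 553/20
→ countbox split(-96)
← -553/1920
→ countbox grow(-68)
← -131113/1920


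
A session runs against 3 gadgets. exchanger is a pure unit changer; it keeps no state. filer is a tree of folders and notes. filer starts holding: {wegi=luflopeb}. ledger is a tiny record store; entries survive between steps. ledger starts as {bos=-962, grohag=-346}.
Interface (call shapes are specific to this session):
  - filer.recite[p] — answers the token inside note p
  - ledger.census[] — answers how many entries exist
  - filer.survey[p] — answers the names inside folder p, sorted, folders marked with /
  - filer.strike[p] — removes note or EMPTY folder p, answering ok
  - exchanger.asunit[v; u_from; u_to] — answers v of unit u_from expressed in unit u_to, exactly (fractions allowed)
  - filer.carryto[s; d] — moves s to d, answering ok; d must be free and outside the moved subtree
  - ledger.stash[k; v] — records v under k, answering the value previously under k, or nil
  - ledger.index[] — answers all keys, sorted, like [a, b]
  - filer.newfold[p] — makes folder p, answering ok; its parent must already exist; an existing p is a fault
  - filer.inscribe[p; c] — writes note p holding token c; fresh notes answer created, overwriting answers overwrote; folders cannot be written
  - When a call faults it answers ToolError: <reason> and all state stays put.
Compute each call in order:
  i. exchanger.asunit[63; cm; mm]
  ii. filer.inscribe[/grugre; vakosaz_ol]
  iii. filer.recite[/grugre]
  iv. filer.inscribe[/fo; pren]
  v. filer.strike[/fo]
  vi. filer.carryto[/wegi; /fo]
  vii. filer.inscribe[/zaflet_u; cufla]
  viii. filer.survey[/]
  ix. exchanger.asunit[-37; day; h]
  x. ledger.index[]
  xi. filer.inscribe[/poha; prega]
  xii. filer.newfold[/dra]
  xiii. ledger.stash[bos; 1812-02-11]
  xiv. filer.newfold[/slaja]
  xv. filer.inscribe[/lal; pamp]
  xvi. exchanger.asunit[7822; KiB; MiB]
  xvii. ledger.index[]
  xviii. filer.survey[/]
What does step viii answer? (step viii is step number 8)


-- asunit(v='63', u_from='cm', u_to='mm') == 630
-- inscribe(p='/grugre', c='vakosaz_ol') == created
-- recite(p='/grugre') == vakosaz_ol
-- inscribe(p='/fo', c='pren') == created
-- strike(p='/fo') == ok
-- carryto(s='/wegi', d='/fo') == ok
-- inscribe(p='/zaflet_u', c='cufla') == created
-- survey(p='/') == [fo, grugre, zaflet_u]
-- asunit(v='-37', u_from='day', u_to='h') == -888
-- index() == [bos, grohag]
-- inscribe(p='/poha', c='prega') == created
-- newfold(p='/dra') == ok
-- stash(k='bos', v='1812-02-11') == -962
-- newfold(p='/slaja') == ok
-- inscribe(p='/lal', c='pamp') == created
-- asunit(v='7822', u_from='KiB', u_to='MiB') == 3911/512
-- index() == [bos, grohag]
-- survey(p='/') == [dra/, fo, grugre, lal, poha, slaja/, zaflet_u]

Answer: [fo, grugre, zaflet_u]


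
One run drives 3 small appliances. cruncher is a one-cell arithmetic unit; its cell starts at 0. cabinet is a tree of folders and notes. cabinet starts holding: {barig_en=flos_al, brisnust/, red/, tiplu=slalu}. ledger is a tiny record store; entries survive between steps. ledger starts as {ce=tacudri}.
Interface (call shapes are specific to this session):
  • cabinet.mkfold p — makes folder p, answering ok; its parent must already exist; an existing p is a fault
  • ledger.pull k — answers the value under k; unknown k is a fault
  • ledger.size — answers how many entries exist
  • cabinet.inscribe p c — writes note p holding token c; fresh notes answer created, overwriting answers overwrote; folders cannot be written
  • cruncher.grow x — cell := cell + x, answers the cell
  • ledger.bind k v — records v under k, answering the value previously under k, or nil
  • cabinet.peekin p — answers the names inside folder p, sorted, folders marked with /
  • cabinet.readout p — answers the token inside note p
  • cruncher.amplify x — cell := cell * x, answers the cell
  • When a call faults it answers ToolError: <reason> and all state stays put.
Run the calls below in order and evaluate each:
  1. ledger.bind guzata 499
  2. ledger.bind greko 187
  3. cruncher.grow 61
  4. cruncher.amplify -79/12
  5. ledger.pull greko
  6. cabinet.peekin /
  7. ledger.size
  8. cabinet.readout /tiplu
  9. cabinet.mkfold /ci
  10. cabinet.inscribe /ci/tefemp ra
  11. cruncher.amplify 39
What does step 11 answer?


Answer: -62647/4

Derivation:
CALL ledger.bind[k=guzata; v=499]
RET  nil
CALL ledger.bind[k=greko; v=187]
RET  nil
CALL cruncher.grow[x=61]
RET  61
CALL cruncher.amplify[x=-79/12]
RET  -4819/12
CALL ledger.pull[k=greko]
RET  187
CALL cabinet.peekin[p=/]
RET  [barig_en, brisnust/, red/, tiplu]
CALL ledger.size[]
RET  3
CALL cabinet.readout[p=/tiplu]
RET  slalu
CALL cabinet.mkfold[p=/ci]
RET  ok
CALL cabinet.inscribe[p=/ci/tefemp; c=ra]
RET  created
CALL cruncher.amplify[x=39]
RET  -62647/4


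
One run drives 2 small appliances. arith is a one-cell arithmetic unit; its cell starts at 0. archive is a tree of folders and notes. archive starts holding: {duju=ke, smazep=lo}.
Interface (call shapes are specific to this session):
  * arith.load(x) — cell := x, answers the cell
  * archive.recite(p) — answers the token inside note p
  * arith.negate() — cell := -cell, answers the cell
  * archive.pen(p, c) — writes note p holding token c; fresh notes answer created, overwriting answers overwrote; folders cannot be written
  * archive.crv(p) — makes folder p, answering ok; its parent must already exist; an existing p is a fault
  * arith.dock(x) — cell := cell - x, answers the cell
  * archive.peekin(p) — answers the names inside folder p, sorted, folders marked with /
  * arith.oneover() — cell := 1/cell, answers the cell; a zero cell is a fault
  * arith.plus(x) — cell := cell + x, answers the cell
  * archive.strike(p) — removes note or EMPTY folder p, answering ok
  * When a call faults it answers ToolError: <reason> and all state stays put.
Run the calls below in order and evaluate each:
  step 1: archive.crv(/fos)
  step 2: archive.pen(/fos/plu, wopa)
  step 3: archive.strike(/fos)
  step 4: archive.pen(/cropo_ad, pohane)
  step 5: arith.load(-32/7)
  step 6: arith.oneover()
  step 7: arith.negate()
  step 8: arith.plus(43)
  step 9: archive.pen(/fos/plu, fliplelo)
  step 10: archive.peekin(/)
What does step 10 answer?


Answer: [cropo_ad, duju, fos/, smazep]

Derivation:
# 1. archive.crv(p='/fos') => ok
# 2. archive.pen(p='/fos/plu', c='wopa') => created
# 3. archive.strike(p='/fos') => ToolError: not empty
# 4. archive.pen(p='/cropo_ad', c='pohane') => created
# 5. arith.load(x='-32/7') => -32/7
# 6. arith.oneover() => -7/32
# 7. arith.negate() => 7/32
# 8. arith.plus(x='43') => 1383/32
# 9. archive.pen(p='/fos/plu', c='fliplelo') => overwrote
# 10. archive.peekin(p='/') => [cropo_ad, duju, fos/, smazep]


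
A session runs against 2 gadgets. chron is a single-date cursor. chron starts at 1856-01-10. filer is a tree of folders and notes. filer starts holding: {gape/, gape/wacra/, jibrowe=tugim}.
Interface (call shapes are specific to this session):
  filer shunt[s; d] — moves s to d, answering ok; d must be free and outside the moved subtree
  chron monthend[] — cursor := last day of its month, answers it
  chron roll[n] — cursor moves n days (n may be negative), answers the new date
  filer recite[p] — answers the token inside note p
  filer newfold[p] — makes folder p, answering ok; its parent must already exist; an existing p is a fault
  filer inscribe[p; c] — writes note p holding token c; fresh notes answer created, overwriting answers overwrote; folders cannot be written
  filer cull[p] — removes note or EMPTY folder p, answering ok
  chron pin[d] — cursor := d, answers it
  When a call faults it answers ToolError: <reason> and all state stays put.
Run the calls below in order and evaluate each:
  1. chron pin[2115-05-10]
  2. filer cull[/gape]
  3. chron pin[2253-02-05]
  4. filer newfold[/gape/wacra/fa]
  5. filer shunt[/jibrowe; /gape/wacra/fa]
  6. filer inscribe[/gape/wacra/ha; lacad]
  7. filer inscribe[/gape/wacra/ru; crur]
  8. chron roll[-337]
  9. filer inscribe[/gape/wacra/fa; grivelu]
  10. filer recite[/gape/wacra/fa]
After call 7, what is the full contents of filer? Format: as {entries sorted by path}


>> chron pin(d=2115-05-10)
<< 2115-05-10
>> filer cull(p=/gape)
<< ToolError: not empty
>> chron pin(d=2253-02-05)
<< 2253-02-05
>> filer newfold(p=/gape/wacra/fa)
<< ok
>> filer shunt(s=/jibrowe, d=/gape/wacra/fa)
<< ToolError: exists
>> filer inscribe(p=/gape/wacra/ha, c=lacad)
<< created
>> filer inscribe(p=/gape/wacra/ru, c=crur)
<< created
>> chron roll(n=-337)
<< 2252-03-05
>> filer inscribe(p=/gape/wacra/fa, c=grivelu)
<< ToolError: is a directory
>> filer recite(p=/gape/wacra/fa)
<< ToolError: is a directory

Answer: {gape/, gape/wacra/, gape/wacra/fa/, gape/wacra/ha=lacad, gape/wacra/ru=crur, jibrowe=tugim}


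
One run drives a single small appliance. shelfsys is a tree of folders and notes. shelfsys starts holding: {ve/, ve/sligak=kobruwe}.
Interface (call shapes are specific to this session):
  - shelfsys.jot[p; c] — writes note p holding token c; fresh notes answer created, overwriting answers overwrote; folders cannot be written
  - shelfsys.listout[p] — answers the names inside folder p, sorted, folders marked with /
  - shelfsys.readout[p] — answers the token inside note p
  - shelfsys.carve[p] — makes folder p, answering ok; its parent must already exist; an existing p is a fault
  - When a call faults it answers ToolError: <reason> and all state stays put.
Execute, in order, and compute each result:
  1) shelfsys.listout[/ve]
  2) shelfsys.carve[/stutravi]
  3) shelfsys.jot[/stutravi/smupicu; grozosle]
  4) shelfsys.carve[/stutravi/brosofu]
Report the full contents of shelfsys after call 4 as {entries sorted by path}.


-- 1. shelfsys.listout(p: /ve) == [sligak]
-- 2. shelfsys.carve(p: /stutravi) == ok
-- 3. shelfsys.jot(p: /stutravi/smupicu, c: grozosle) == created
-- 4. shelfsys.carve(p: /stutravi/brosofu) == ok

Answer: {stutravi/, stutravi/brosofu/, stutravi/smupicu=grozosle, ve/, ve/sligak=kobruwe}


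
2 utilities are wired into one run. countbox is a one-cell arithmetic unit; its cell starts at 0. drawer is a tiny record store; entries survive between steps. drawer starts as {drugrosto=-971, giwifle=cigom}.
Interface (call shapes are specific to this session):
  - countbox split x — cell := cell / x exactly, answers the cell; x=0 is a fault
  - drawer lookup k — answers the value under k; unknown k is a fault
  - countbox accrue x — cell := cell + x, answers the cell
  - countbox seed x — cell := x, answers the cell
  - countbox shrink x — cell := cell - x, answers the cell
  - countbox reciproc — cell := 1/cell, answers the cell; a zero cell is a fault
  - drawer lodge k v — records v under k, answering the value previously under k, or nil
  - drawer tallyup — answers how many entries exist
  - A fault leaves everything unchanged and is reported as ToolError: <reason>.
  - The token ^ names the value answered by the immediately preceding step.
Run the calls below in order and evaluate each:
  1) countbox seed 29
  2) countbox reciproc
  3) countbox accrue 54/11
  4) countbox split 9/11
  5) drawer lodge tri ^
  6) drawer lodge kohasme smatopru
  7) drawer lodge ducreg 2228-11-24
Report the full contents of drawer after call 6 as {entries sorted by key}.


Answer: {drugrosto=-971, giwifle=cigom, kohasme=smatopru, tri=1577/261}

Derivation:
>> countbox seed(29)
<< 29
>> countbox reciproc()
<< 1/29
>> countbox accrue(54/11)
<< 1577/319
>> countbox split(9/11)
<< 1577/261
>> drawer lodge(tri, ^)
<< nil
>> drawer lodge(kohasme, smatopru)
<< nil
>> drawer lodge(ducreg, 2228-11-24)
<< nil


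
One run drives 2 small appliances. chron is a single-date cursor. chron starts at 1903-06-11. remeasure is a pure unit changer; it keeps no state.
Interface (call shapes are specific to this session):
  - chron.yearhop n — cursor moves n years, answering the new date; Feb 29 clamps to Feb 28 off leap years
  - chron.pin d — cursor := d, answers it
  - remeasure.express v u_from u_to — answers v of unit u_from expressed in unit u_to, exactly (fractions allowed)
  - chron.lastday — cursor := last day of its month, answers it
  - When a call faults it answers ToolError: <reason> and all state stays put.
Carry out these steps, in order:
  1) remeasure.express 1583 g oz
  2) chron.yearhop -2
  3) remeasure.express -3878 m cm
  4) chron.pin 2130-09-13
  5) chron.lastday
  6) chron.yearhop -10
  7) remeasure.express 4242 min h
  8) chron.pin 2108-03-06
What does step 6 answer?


$ remeasure.express v=1583 u_from=g u_to=oz
= 2532800000/45359237
$ chron.yearhop n=-2
= 1901-06-11
$ remeasure.express v=-3878 u_from=m u_to=cm
= -387800
$ chron.pin d=2130-09-13
= 2130-09-13
$ chron.lastday
= 2130-09-30
$ chron.yearhop n=-10
= 2120-09-30
$ remeasure.express v=4242 u_from=min u_to=h
= 707/10
$ chron.pin d=2108-03-06
= 2108-03-06

Answer: 2120-09-30


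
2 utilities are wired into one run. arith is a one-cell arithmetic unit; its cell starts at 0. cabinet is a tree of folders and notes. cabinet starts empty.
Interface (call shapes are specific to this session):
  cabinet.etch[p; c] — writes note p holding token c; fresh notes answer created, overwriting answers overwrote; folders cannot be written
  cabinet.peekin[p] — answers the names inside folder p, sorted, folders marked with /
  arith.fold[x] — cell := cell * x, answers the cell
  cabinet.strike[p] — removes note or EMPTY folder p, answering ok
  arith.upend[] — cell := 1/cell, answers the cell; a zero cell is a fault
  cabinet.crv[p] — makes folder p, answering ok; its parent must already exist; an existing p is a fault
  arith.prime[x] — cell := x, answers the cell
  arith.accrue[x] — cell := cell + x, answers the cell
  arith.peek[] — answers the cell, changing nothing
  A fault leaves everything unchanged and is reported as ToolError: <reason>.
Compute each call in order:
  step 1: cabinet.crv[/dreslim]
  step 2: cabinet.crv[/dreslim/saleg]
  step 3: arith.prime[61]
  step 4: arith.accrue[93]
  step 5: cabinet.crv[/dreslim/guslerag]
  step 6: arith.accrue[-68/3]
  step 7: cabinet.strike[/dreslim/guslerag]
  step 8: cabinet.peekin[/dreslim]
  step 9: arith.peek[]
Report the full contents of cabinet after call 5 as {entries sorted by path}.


Answer: {dreslim/, dreslim/guslerag/, dreslim/saleg/}

Derivation:
;; crv(p='/dreslim') == ok
;; crv(p='/dreslim/saleg') == ok
;; prime(x='61') == 61
;; accrue(x='93') == 154
;; crv(p='/dreslim/guslerag') == ok
;; accrue(x='-68/3') == 394/3
;; strike(p='/dreslim/guslerag') == ok
;; peekin(p='/dreslim') == [saleg/]
;; peek() == 394/3


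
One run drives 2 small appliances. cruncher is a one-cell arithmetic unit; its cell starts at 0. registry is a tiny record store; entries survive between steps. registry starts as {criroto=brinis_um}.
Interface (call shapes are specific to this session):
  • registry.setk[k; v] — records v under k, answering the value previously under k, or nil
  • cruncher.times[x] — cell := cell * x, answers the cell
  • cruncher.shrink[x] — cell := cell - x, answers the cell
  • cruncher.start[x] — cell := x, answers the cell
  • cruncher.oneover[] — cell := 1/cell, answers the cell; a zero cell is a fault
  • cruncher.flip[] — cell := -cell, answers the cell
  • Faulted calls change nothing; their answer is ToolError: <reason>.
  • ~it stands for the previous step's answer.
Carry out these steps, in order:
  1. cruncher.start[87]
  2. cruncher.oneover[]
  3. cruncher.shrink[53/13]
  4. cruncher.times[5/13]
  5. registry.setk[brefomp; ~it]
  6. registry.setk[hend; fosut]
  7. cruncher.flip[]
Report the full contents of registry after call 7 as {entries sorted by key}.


% 1. cruncher.start(x: 87) ~> 87
% 2. cruncher.oneover() ~> 1/87
% 3. cruncher.shrink(x: 53/13) ~> -4598/1131
% 4. cruncher.times(x: 5/13) ~> -22990/14703
% 5. registry.setk(k: brefomp, v: ~it) ~> nil
% 6. registry.setk(k: hend, v: fosut) ~> nil
% 7. cruncher.flip() ~> 22990/14703

Answer: {brefomp=-22990/14703, criroto=brinis_um, hend=fosut}


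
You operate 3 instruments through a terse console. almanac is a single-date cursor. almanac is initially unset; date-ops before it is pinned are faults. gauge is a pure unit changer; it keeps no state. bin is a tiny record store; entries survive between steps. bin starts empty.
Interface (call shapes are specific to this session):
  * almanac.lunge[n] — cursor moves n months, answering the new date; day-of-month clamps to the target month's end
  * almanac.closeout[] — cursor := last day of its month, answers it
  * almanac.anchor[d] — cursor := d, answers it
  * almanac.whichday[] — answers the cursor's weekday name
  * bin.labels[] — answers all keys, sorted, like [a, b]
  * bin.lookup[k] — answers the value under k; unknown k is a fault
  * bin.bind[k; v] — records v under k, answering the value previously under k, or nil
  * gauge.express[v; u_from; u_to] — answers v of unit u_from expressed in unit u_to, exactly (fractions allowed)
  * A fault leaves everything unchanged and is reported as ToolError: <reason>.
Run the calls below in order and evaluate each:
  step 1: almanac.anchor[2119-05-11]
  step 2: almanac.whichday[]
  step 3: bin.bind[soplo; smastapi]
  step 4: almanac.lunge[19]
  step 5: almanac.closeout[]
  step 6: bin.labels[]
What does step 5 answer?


·→ almanac.anchor(d: 2119-05-11)
·← 2119-05-11
·→ almanac.whichday()
·← Thursday
·→ bin.bind(k: soplo, v: smastapi)
·← nil
·→ almanac.lunge(n: 19)
·← 2120-12-11
·→ almanac.closeout()
·← 2120-12-31
·→ bin.labels()
·← [soplo]

Answer: 2120-12-31
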